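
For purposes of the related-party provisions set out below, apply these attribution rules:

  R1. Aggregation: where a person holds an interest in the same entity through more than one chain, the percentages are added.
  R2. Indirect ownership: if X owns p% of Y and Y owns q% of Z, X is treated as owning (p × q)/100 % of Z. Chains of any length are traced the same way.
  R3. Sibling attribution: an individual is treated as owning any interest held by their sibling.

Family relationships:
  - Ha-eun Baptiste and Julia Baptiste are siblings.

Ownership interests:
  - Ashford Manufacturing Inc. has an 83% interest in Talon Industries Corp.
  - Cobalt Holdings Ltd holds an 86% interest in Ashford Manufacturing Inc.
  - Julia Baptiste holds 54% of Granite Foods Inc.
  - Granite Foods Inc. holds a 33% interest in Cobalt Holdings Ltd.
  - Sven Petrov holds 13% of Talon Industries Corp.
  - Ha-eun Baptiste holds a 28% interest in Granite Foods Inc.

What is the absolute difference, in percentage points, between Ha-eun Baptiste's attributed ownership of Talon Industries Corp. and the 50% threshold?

By sibling attribution (R3), Ha-eun Baptiste is treated as also owning Julia Baptiste's interest in Granite Foods Inc, giving 28% + 54% = 82%.
Chain via Granite Foods Inc. → Cobalt Holdings Ltd → Ashford Manufacturing Inc. (R2): 82% × 33% × 86% × 83% = 19.315428% of Talon Industries Corp.
19.315428% falls short of the 50% threshold by 30.684572 percentage points.

30.684572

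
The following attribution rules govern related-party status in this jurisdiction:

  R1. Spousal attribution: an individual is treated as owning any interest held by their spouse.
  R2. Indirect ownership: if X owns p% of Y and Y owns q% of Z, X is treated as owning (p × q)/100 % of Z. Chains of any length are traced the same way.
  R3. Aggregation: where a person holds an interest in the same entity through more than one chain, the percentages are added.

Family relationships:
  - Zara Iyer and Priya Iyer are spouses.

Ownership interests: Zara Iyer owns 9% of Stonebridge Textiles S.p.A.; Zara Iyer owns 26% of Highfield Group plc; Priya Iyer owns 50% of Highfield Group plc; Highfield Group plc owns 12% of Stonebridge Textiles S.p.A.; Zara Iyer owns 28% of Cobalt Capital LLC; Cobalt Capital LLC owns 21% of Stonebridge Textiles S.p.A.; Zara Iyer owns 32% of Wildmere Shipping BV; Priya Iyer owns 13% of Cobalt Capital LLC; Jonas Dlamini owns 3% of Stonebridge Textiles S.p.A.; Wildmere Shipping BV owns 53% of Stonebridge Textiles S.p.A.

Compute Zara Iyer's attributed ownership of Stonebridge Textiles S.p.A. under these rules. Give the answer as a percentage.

By spousal attribution (R1), Zara Iyer is treated as also owning Priya Iyer's interest in Highfield Group plc, giving 26% + 50% = 76%.
By spousal attribution (R1), Zara Iyer is treated as also owning Priya Iyer's interest in Cobalt Capital LLC, giving 28% + 13% = 41%.
Chain via Highfield Group plc (R2): 76% × 12% = 9.12% of Stonebridge Textiles S.p.A.
Chain via Cobalt Capital LLC (R2): 41% × 21% = 8.61% of Stonebridge Textiles S.p.A.
Chain via Wildmere Shipping BV (R2): 32% × 53% = 16.96% of Stonebridge Textiles S.p.A.
Direct interest in Stonebridge Textiles S.p.A: 9%.
Aggregating (R3): 9.12% + 8.61% + 16.96% + 9% = 43.69%.

43.69%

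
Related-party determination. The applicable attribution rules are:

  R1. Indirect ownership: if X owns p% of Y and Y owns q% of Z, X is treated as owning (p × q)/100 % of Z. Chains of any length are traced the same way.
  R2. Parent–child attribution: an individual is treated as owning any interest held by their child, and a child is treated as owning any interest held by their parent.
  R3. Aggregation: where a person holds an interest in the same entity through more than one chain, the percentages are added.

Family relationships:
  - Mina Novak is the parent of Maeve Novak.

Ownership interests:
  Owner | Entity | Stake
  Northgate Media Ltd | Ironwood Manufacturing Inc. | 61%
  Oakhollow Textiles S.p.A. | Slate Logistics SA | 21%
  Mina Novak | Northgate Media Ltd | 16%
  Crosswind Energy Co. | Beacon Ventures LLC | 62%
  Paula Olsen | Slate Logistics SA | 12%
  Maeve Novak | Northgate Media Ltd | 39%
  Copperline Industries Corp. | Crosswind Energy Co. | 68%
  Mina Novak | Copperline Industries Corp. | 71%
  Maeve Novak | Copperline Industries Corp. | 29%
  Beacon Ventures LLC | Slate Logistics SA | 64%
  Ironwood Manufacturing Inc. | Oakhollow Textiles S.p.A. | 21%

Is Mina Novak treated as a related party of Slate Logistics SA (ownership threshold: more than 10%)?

By parent–child attribution (R2), Mina Novak is treated as also owning Maeve Novak's interest in Copperline Industries Corp, giving 71% + 29% = 100%.
By parent–child attribution (R2), Mina Novak is treated as also owning Maeve Novak's interest in Northgate Media Ltd, giving 16% + 39% = 55%.
Chain via Copperline Industries Corp. → Crosswind Energy Co. → Beacon Ventures LLC (R1): 100% × 68% × 62% × 64% = 26.9824% of Slate Logistics SA.
Chain via Northgate Media Ltd → Ironwood Manufacturing Inc. → Oakhollow Textiles S.p.A. (R1): 55% × 61% × 21% × 21% = 1.479555% of Slate Logistics SA.
Aggregating (R3): 26.9824% + 1.479555% = 28.461955%.
28.461955% exceeds the 10% threshold, so Mina is a related party to Slate Logistics SA.

Yes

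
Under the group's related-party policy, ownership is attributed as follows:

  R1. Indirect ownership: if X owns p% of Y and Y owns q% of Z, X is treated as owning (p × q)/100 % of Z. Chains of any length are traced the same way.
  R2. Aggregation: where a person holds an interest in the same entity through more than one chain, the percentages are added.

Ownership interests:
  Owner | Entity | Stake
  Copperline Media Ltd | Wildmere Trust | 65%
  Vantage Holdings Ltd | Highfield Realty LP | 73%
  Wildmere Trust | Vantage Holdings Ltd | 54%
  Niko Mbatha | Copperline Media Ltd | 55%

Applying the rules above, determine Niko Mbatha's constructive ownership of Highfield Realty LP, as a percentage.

14.09265%

Chain via Copperline Media Ltd → Wildmere Trust → Vantage Holdings Ltd (R1): 55% × 65% × 54% × 73% = 14.09265% of Highfield Realty LP.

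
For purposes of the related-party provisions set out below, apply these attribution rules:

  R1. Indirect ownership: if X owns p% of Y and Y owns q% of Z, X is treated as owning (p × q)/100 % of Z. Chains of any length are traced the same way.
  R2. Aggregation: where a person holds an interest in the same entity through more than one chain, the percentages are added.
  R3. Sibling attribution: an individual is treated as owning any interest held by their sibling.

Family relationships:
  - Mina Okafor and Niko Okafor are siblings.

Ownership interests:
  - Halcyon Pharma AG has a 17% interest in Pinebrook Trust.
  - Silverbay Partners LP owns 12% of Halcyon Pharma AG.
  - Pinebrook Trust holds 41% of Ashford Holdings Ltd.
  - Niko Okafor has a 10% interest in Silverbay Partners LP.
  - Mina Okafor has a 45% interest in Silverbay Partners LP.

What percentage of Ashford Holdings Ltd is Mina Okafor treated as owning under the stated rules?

By sibling attribution (R3), Mina Okafor is treated as also owning Niko Okafor's interest in Silverbay Partners LP, giving 45% + 10% = 55%.
Chain via Silverbay Partners LP → Halcyon Pharma AG → Pinebrook Trust (R1): 55% × 12% × 17% × 41% = 0.46002% of Ashford Holdings Ltd.

0.46002%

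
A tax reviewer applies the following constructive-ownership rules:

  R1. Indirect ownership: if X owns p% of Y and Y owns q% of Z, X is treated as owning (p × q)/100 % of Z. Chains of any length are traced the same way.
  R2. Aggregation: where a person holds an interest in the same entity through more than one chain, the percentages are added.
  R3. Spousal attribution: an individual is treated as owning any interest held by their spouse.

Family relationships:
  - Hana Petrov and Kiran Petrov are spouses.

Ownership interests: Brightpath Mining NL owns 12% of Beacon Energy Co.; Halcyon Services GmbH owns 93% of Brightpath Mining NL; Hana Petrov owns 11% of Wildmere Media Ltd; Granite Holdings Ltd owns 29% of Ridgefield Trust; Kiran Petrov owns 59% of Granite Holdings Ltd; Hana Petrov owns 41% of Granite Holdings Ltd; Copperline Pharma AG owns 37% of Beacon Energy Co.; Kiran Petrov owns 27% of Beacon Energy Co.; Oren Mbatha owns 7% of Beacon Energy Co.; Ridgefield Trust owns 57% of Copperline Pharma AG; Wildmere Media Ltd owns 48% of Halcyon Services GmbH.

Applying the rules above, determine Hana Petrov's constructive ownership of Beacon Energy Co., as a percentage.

33.705348%

By spousal attribution (R3), Hana Petrov is treated as also owning Kiran Petrov's interest in Granite Holdings Ltd, giving 41% + 59% = 100%.
By spousal attribution (R3), Hana Petrov is treated as owning Kiran Petrov's 27% interest in Beacon Energy Co.
Chain via Granite Holdings Ltd → Ridgefield Trust → Copperline Pharma AG (R1): 100% × 29% × 57% × 37% = 6.1161% of Beacon Energy Co.
Chain via Wildmere Media Ltd → Halcyon Services GmbH → Brightpath Mining NL (R1): 11% × 48% × 93% × 12% = 0.589248% of Beacon Energy Co.
Direct interest in Beacon Energy Co: 27%.
Aggregating (R2): 6.1161% + 0.589248% + 27% = 33.705348%.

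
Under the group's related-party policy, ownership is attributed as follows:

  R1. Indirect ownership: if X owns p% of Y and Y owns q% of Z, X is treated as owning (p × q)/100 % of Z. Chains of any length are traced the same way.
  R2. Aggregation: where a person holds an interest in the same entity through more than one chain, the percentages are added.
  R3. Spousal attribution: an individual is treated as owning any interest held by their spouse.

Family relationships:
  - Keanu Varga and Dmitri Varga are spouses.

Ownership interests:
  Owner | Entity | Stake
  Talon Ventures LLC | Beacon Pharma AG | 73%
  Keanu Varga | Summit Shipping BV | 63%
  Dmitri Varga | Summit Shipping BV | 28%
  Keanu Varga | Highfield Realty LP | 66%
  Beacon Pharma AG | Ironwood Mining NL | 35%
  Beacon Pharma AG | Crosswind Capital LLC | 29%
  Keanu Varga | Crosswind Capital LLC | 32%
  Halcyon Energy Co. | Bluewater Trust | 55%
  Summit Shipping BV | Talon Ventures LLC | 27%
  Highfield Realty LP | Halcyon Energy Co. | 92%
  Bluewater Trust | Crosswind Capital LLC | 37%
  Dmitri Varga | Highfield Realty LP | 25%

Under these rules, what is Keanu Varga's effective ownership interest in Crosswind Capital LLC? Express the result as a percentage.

54.238489%

By spousal attribution (R3), Keanu Varga is treated as also owning Dmitri Varga's interest in Summit Shipping BV, giving 63% + 28% = 91%.
By spousal attribution (R3), Keanu Varga is treated as also owning Dmitri Varga's interest in Highfield Realty LP, giving 66% + 25% = 91%.
Chain via Summit Shipping BV → Talon Ventures LLC → Beacon Pharma AG (R1): 91% × 27% × 73% × 29% = 5.201469% of Crosswind Capital LLC.
Chain via Highfield Realty LP → Halcyon Energy Co. → Bluewater Trust (R1): 91% × 92% × 55% × 37% = 17.03702% of Crosswind Capital LLC.
Direct interest in Crosswind Capital LLC: 32%.
Aggregating (R2): 5.201469% + 17.03702% + 32% = 54.238489%.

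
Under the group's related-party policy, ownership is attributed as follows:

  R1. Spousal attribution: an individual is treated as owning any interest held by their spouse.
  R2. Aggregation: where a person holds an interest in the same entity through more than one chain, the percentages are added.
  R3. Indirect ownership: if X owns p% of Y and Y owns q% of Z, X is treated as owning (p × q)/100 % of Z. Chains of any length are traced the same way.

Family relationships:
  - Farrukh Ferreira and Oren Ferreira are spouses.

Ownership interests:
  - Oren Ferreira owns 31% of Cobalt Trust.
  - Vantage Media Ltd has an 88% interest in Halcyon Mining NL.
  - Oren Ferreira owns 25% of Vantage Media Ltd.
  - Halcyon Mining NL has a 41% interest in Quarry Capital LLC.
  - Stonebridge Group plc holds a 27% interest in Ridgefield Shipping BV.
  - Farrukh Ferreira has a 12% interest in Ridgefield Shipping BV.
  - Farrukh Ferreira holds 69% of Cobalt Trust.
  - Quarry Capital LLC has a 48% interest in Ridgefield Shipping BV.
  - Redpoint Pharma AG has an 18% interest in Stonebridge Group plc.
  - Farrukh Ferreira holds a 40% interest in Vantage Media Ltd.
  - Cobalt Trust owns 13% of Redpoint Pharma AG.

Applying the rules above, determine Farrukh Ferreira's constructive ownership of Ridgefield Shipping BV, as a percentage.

By spousal attribution (R1), Farrukh Ferreira is treated as also owning Oren Ferreira's interest in Cobalt Trust, giving 69% + 31% = 100%.
By spousal attribution (R1), Farrukh Ferreira is treated as also owning Oren Ferreira's interest in Vantage Media Ltd, giving 40% + 25% = 65%.
Chain via Cobalt Trust → Redpoint Pharma AG → Stonebridge Group plc (R3): 100% × 13% × 18% × 27% = 0.6318% of Ridgefield Shipping BV.
Chain via Vantage Media Ltd → Halcyon Mining NL → Quarry Capital LLC (R3): 65% × 88% × 41% × 48% = 11.25696% of Ridgefield Shipping BV.
Direct interest in Ridgefield Shipping BV: 12%.
Aggregating (R2): 0.6318% + 11.25696% + 12% = 23.88876%.

23.88876%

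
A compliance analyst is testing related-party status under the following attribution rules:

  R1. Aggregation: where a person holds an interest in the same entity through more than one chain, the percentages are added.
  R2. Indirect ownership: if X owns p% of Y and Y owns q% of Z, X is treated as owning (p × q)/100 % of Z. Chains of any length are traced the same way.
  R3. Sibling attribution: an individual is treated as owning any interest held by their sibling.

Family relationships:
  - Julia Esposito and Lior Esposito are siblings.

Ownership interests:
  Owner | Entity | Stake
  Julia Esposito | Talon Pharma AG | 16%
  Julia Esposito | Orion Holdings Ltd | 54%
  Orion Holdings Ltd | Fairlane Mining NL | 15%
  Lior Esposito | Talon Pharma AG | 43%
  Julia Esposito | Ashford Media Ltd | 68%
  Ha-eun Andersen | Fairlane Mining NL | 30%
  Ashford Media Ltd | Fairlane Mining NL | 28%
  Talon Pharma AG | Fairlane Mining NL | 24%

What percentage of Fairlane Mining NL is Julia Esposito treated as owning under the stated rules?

41.3%

By sibling attribution (R3), Julia Esposito is treated as also owning Lior Esposito's interest in Talon Pharma AG, giving 16% + 43% = 59%.
Chain via Orion Holdings Ltd (R2): 54% × 15% = 8.1% of Fairlane Mining NL.
Chain via Talon Pharma AG (R2): 59% × 24% = 14.16% of Fairlane Mining NL.
Chain via Ashford Media Ltd (R2): 68% × 28% = 19.04% of Fairlane Mining NL.
Aggregating (R1): 8.1% + 14.16% + 19.04% = 41.3%.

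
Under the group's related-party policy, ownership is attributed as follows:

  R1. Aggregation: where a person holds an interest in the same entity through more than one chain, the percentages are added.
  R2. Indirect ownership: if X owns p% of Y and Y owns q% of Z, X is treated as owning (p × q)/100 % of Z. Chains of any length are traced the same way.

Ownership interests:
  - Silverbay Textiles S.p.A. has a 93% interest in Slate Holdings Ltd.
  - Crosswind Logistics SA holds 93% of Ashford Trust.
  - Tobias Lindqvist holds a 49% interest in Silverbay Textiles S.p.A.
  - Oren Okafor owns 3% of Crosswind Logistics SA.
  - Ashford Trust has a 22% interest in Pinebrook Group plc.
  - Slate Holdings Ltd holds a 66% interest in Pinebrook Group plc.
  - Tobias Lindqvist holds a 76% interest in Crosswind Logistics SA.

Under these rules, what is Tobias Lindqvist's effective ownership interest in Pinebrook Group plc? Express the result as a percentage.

45.6258%

Chain via Silverbay Textiles S.p.A. → Slate Holdings Ltd (R2): 49% × 93% × 66% = 30.0762% of Pinebrook Group plc.
Chain via Crosswind Logistics SA → Ashford Trust (R2): 76% × 93% × 22% = 15.5496% of Pinebrook Group plc.
Aggregating (R1): 30.0762% + 15.5496% = 45.6258%.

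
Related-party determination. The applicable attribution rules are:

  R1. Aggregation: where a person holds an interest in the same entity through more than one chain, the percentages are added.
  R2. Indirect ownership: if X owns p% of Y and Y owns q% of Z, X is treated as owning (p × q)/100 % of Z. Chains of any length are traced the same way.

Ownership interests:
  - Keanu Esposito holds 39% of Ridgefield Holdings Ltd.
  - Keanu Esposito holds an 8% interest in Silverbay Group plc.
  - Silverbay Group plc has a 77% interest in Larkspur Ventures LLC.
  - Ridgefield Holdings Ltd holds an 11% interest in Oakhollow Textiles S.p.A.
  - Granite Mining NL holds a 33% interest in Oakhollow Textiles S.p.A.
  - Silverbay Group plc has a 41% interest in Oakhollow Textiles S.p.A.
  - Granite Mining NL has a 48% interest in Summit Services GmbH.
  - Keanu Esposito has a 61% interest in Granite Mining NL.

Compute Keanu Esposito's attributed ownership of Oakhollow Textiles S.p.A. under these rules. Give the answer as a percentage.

27.7%

Chain via Silverbay Group plc (R2): 8% × 41% = 3.28% of Oakhollow Textiles S.p.A.
Chain via Ridgefield Holdings Ltd (R2): 39% × 11% = 4.29% of Oakhollow Textiles S.p.A.
Chain via Granite Mining NL (R2): 61% × 33% = 20.13% of Oakhollow Textiles S.p.A.
Aggregating (R1): 3.28% + 4.29% + 20.13% = 27.7%.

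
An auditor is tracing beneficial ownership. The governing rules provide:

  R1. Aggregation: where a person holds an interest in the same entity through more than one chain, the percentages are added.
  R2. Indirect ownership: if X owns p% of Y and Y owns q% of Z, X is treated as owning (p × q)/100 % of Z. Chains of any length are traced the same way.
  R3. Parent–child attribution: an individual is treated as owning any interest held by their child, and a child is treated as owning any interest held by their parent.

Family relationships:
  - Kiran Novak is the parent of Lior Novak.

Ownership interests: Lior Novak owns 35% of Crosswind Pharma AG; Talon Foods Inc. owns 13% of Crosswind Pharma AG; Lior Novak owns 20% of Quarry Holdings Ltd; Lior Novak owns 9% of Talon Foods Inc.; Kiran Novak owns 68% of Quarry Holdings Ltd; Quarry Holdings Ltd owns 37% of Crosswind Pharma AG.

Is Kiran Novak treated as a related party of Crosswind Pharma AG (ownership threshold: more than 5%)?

By parent–child attribution (R3), Kiran Novak is treated as also owning Lior Novak's interest in Quarry Holdings Ltd, giving 68% + 20% = 88%.
By parent–child attribution (R3), Kiran Novak is treated as owning Lior Novak's 9% interest in Talon Foods Inc.
By parent–child attribution (R3), Kiran Novak is treated as owning Lior Novak's 35% interest in Crosswind Pharma AG.
Chain via Quarry Holdings Ltd (R2): 88% × 37% = 32.56% of Crosswind Pharma AG.
Chain via Talon Foods Inc. (R2): 9% × 13% = 1.17% of Crosswind Pharma AG.
Direct interest in Crosswind Pharma AG: 35%.
Aggregating (R1): 32.56% + 1.17% + 35% = 68.73%.
68.73% exceeds the 5% threshold, so Kiran is a related party to Crosswind Pharma AG.

Yes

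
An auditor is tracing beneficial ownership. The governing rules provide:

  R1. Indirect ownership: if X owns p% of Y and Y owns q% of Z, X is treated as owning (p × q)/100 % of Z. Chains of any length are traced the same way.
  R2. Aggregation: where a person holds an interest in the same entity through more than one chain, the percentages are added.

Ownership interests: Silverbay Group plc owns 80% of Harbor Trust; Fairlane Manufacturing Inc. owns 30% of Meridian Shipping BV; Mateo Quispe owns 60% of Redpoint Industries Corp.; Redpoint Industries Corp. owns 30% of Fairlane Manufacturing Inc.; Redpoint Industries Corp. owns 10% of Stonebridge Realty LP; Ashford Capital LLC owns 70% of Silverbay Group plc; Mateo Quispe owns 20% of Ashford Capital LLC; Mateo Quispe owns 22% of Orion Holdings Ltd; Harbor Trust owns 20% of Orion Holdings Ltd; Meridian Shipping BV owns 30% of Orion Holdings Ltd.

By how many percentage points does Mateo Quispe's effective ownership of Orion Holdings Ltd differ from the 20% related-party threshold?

Chain via Redpoint Industries Corp. → Fairlane Manufacturing Inc. → Meridian Shipping BV (R1): 60% × 30% × 30% × 30% = 1.62% of Orion Holdings Ltd.
Chain via Ashford Capital LLC → Silverbay Group plc → Harbor Trust (R1): 20% × 70% × 80% × 20% = 2.24% of Orion Holdings Ltd.
Direct interest in Orion Holdings Ltd: 22%.
Aggregating (R2): 1.62% + 2.24% + 22% = 25.86%.
25.86% exceeds the 20% threshold by 5.86 percentage points.

5.86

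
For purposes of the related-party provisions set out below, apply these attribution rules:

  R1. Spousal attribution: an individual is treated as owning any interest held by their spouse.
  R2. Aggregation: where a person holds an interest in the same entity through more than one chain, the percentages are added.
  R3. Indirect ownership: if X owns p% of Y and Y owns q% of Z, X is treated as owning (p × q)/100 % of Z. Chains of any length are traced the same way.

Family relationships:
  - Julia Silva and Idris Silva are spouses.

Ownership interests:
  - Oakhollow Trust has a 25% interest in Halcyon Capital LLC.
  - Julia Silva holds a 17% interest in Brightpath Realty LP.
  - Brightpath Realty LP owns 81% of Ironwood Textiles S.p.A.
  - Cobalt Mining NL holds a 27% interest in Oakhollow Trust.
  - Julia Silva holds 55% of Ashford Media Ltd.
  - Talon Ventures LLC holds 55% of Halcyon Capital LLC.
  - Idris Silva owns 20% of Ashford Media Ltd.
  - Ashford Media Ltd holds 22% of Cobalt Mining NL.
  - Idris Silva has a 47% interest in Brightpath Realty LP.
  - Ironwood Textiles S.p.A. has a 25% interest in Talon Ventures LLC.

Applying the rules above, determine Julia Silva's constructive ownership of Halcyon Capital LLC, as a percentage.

By spousal attribution (R1), Julia Silva is treated as also owning Idris Silva's interest in Ashford Media Ltd, giving 55% + 20% = 75%.
By spousal attribution (R1), Julia Silva is treated as also owning Idris Silva's interest in Brightpath Realty LP, giving 17% + 47% = 64%.
Chain via Ashford Media Ltd → Cobalt Mining NL → Oakhollow Trust (R3): 75% × 22% × 27% × 25% = 1.11375% of Halcyon Capital LLC.
Chain via Brightpath Realty LP → Ironwood Textiles S.p.A. → Talon Ventures LLC (R3): 64% × 81% × 25% × 55% = 7.128% of Halcyon Capital LLC.
Aggregating (R2): 1.11375% + 7.128% = 8.24175%.

8.24175%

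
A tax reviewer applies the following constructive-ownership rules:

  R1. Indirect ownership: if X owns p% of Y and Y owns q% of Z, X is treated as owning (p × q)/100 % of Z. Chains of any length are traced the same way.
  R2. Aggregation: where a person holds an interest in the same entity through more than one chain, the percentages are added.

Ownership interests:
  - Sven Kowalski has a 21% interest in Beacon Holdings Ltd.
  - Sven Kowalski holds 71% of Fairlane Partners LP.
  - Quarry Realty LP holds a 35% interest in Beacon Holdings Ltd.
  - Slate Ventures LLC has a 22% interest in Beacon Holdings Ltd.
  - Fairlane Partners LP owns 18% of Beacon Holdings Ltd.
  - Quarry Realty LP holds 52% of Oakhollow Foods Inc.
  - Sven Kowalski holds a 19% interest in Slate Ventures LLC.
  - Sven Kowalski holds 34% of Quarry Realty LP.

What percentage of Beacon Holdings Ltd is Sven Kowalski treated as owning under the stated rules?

Chain via Fairlane Partners LP (R1): 71% × 18% = 12.78% of Beacon Holdings Ltd.
Chain via Slate Ventures LLC (R1): 19% × 22% = 4.18% of Beacon Holdings Ltd.
Chain via Quarry Realty LP (R1): 34% × 35% = 11.9% of Beacon Holdings Ltd.
Direct interest in Beacon Holdings Ltd: 21%.
Aggregating (R2): 12.78% + 4.18% + 11.9% + 21% = 49.86%.

49.86%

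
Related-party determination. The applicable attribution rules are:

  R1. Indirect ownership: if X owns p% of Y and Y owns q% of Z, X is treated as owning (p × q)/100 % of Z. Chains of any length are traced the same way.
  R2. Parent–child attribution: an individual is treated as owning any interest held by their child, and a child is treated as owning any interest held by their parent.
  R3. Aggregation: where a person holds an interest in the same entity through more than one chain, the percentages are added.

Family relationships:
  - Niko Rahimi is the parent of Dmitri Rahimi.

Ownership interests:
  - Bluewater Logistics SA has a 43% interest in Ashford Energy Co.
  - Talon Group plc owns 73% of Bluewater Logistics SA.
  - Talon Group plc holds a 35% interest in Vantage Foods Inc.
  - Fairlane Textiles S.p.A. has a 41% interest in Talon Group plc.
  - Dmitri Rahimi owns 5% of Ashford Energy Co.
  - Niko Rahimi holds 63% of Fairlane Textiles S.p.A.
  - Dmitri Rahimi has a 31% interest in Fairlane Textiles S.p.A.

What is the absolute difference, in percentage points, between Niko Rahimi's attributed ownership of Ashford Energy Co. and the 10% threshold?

7.097706

By parent–child attribution (R2), Niko Rahimi is treated as also owning Dmitri Rahimi's interest in Fairlane Textiles S.p.A, giving 63% + 31% = 94%.
By parent–child attribution (R2), Niko Rahimi is treated as owning Dmitri Rahimi's 5% interest in Ashford Energy Co.
Chain via Fairlane Textiles S.p.A. → Talon Group plc → Bluewater Logistics SA (R1): 94% × 41% × 73% × 43% = 12.097706% of Ashford Energy Co.
Direct interest in Ashford Energy Co: 5%.
Aggregating (R3): 12.097706% + 5% = 17.097706%.
17.097706% exceeds the 10% threshold by 7.097706 percentage points.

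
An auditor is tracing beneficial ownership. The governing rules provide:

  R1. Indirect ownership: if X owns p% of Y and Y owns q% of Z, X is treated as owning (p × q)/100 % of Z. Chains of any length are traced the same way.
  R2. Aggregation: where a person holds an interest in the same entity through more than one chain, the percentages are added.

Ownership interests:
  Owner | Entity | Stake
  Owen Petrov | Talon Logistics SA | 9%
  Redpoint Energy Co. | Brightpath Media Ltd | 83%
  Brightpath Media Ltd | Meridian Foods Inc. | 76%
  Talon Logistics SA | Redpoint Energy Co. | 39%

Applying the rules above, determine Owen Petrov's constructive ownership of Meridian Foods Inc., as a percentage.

Chain via Talon Logistics SA → Redpoint Energy Co. → Brightpath Media Ltd (R1): 9% × 39% × 83% × 76% = 2.214108% of Meridian Foods Inc.

2.214108%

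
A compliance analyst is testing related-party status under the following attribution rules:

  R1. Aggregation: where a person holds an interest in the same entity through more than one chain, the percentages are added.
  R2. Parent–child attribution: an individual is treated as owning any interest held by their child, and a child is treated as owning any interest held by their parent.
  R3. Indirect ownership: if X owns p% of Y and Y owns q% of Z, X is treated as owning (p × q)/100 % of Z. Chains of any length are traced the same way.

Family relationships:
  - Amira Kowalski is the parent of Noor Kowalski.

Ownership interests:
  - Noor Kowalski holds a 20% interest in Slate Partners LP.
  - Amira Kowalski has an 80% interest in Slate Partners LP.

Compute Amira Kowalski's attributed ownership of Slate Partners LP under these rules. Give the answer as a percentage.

By parent–child attribution (R2), Amira Kowalski is treated as also owning Noor Kowalski's interest in Slate Partners LP, giving 80% + 20% = 100%.
Direct interest in Slate Partners LP: 100%.

100%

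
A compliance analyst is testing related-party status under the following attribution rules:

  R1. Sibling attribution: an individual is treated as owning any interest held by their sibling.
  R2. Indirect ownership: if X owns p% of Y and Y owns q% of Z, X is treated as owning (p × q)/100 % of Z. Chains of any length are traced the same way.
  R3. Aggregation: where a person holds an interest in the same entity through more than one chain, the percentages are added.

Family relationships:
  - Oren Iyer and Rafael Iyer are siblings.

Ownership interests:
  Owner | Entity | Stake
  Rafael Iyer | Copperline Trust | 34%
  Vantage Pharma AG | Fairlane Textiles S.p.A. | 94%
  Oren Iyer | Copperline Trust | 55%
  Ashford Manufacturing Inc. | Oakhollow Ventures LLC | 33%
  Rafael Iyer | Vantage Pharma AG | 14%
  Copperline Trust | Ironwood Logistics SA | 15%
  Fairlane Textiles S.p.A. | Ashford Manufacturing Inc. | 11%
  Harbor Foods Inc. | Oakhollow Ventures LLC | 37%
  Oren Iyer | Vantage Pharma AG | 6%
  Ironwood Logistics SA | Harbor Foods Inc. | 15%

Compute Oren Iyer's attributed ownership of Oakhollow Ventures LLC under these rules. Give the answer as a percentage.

1.423365%

By sibling attribution (R1), Oren Iyer is treated as also owning Rafael Iyer's interest in Copperline Trust, giving 55% + 34% = 89%.
By sibling attribution (R1), Oren Iyer is treated as also owning Rafael Iyer's interest in Vantage Pharma AG, giving 6% + 14% = 20%.
Chain via Copperline Trust → Ironwood Logistics SA → Harbor Foods Inc. (R2): 89% × 15% × 15% × 37% = 0.740925% of Oakhollow Ventures LLC.
Chain via Vantage Pharma AG → Fairlane Textiles S.p.A. → Ashford Manufacturing Inc. (R2): 20% × 94% × 11% × 33% = 0.68244% of Oakhollow Ventures LLC.
Aggregating (R3): 0.740925% + 0.68244% = 1.423365%.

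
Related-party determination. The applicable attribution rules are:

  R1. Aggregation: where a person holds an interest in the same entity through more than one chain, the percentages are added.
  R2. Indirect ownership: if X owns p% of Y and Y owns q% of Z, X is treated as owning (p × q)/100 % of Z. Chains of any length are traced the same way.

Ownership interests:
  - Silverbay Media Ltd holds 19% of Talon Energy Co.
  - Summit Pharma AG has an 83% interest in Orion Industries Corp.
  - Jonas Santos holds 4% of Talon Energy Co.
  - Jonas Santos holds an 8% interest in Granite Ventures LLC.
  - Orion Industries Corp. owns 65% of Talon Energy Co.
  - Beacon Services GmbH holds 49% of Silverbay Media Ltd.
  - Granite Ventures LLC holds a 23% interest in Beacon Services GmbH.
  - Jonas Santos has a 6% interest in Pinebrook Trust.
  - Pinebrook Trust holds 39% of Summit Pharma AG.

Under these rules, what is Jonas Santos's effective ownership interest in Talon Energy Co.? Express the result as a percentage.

Chain via Pinebrook Trust → Summit Pharma AG → Orion Industries Corp. (R2): 6% × 39% × 83% × 65% = 1.26243% of Talon Energy Co.
Chain via Granite Ventures LLC → Beacon Services GmbH → Silverbay Media Ltd (R2): 8% × 23% × 49% × 19% = 0.171304% of Talon Energy Co.
Direct interest in Talon Energy Co: 4%.
Aggregating (R1): 1.26243% + 0.171304% + 4% = 5.433734%.

5.433734%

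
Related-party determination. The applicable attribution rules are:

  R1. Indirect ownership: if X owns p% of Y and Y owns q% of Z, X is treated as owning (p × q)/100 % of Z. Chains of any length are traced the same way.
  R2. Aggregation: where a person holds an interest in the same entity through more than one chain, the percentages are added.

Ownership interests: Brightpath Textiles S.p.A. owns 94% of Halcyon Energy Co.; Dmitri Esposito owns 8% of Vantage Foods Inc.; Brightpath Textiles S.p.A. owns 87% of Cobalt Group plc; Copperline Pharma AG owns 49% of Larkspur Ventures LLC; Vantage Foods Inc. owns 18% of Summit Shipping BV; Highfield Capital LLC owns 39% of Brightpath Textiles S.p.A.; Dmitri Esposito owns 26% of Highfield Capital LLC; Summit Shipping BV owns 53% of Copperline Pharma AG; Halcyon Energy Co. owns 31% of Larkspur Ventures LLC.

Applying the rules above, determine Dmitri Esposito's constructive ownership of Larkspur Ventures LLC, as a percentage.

Chain via Vantage Foods Inc. → Summit Shipping BV → Copperline Pharma AG (R1): 8% × 18% × 53% × 49% = 0.373968% of Larkspur Ventures LLC.
Chain via Highfield Capital LLC → Brightpath Textiles S.p.A. → Halcyon Energy Co. (R1): 26% × 39% × 94% × 31% = 2.954796% of Larkspur Ventures LLC.
Aggregating (R2): 0.373968% + 2.954796% = 3.328764%.

3.328764%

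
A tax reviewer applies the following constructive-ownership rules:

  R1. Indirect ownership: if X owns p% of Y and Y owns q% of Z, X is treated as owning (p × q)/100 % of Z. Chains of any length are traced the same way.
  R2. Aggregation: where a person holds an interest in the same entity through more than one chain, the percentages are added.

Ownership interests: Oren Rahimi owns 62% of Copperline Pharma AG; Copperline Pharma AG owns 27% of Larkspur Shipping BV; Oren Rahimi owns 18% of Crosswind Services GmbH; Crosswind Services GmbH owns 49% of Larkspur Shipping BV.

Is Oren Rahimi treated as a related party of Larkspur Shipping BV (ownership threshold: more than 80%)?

Chain via Crosswind Services GmbH (R1): 18% × 49% = 8.82% of Larkspur Shipping BV.
Chain via Copperline Pharma AG (R1): 62% × 27% = 16.74% of Larkspur Shipping BV.
Aggregating (R2): 8.82% + 16.74% = 25.56%.
25.56% does not exceed the 80% threshold, so Oren is not a related party to Larkspur Shipping BV.

No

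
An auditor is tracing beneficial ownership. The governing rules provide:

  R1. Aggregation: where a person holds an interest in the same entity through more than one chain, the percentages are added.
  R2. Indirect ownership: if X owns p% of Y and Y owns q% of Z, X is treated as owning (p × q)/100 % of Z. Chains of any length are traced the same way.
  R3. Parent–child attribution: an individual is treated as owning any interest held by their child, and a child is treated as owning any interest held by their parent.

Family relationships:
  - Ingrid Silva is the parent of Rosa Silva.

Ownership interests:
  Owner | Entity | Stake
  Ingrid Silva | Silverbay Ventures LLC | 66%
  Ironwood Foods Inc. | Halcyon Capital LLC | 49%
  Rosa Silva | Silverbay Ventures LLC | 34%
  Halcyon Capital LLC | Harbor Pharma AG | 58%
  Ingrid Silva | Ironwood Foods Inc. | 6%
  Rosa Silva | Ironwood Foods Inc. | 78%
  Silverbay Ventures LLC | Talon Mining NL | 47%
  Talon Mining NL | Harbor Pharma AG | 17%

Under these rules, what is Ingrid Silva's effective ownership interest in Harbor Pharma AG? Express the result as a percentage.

By parent–child attribution (R3), Ingrid Silva is treated as also owning Rosa Silva's interest in Ironwood Foods Inc, giving 6% + 78% = 84%.
By parent–child attribution (R3), Ingrid Silva is treated as also owning Rosa Silva's interest in Silverbay Ventures LLC, giving 66% + 34% = 100%.
Chain via Ironwood Foods Inc. → Halcyon Capital LLC (R2): 84% × 49% × 58% = 23.8728% of Harbor Pharma AG.
Chain via Silverbay Ventures LLC → Talon Mining NL (R2): 100% × 47% × 17% = 7.99% of Harbor Pharma AG.
Aggregating (R1): 23.8728% + 7.99% = 31.8628%.

31.8628%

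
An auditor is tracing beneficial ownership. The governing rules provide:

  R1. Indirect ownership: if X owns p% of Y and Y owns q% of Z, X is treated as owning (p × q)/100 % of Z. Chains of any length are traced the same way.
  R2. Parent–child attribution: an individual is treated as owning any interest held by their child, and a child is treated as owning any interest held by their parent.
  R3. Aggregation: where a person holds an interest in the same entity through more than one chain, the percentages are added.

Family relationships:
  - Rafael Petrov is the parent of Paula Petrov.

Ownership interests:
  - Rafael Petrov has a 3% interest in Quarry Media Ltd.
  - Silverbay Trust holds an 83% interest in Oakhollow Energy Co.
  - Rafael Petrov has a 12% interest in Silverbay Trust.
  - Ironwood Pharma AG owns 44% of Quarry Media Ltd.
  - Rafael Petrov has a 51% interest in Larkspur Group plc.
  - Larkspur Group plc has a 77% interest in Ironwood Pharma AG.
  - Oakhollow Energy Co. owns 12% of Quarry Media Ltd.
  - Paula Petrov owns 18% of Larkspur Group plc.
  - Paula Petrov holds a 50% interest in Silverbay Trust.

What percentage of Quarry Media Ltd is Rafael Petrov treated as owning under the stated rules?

By parent–child attribution (R2), Rafael Petrov is treated as also owning Paula Petrov's interest in Larkspur Group plc, giving 51% + 18% = 69%.
By parent–child attribution (R2), Rafael Petrov is treated as also owning Paula Petrov's interest in Silverbay Trust, giving 12% + 50% = 62%.
Chain via Larkspur Group plc → Ironwood Pharma AG (R1): 69% × 77% × 44% = 23.3772% of Quarry Media Ltd.
Chain via Silverbay Trust → Oakhollow Energy Co. (R1): 62% × 83% × 12% = 6.1752% of Quarry Media Ltd.
Direct interest in Quarry Media Ltd: 3%.
Aggregating (R3): 23.3772% + 6.1752% + 3% = 32.5524%.

32.5524%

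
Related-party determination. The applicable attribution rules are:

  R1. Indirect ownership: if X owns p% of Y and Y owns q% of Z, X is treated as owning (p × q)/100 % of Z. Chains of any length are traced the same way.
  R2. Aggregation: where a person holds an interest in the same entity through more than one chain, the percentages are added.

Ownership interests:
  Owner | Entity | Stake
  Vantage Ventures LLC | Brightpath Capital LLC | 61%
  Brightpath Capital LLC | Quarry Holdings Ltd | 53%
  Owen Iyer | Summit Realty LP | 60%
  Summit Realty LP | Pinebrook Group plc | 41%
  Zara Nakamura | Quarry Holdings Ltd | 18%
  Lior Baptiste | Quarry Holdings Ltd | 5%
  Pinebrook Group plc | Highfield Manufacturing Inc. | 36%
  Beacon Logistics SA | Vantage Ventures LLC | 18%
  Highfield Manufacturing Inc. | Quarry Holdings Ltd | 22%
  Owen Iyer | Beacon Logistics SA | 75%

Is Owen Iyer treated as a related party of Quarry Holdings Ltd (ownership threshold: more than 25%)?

Chain via Beacon Logistics SA → Vantage Ventures LLC → Brightpath Capital LLC (R1): 75% × 18% × 61% × 53% = 4.36455% of Quarry Holdings Ltd.
Chain via Summit Realty LP → Pinebrook Group plc → Highfield Manufacturing Inc. (R1): 60% × 41% × 36% × 22% = 1.94832% of Quarry Holdings Ltd.
Aggregating (R2): 4.36455% + 1.94832% = 6.31287%.
6.31287% does not exceed the 25% threshold, so Owen is not a related party to Quarry Holdings Ltd.

No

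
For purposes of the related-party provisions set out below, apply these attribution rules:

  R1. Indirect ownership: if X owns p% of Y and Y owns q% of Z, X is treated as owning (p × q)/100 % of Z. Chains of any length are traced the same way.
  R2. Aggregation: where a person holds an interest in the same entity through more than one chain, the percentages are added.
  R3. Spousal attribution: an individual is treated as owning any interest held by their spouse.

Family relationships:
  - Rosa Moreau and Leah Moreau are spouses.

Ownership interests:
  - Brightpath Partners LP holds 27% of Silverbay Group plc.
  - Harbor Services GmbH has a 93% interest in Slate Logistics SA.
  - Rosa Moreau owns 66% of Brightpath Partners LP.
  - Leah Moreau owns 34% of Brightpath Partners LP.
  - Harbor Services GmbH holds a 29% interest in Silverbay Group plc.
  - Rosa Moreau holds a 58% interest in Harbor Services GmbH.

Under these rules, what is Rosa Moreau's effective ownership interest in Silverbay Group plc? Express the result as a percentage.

43.82%

By spousal attribution (R3), Rosa Moreau is treated as also owning Leah Moreau's interest in Brightpath Partners LP, giving 66% + 34% = 100%.
Chain via Harbor Services GmbH (R1): 58% × 29% = 16.82% of Silverbay Group plc.
Chain via Brightpath Partners LP (R1): 100% × 27% = 27% of Silverbay Group plc.
Aggregating (R2): 16.82% + 27% = 43.82%.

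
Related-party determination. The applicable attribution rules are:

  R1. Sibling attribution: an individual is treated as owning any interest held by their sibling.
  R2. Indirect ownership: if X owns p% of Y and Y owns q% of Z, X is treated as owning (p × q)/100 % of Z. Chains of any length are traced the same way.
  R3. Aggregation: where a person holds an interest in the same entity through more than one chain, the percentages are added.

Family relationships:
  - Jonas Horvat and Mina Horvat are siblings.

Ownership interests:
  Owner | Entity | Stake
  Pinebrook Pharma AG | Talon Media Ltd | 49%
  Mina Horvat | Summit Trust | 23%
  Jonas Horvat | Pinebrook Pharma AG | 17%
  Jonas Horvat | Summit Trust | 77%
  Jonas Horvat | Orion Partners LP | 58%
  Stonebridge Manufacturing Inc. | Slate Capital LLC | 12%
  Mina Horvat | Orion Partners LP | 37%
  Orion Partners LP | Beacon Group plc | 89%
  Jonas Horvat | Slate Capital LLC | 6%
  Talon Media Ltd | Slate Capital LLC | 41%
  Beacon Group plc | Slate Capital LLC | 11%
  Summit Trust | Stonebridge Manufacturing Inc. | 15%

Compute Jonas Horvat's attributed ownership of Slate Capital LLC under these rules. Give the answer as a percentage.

20.5158%

By sibling attribution (R1), Jonas Horvat is treated as also owning Mina Horvat's interest in Orion Partners LP, giving 58% + 37% = 95%.
By sibling attribution (R1), Jonas Horvat is treated as also owning Mina Horvat's interest in Summit Trust, giving 77% + 23% = 100%.
Chain via Pinebrook Pharma AG → Talon Media Ltd (R2): 17% × 49% × 41% = 3.4153% of Slate Capital LLC.
Chain via Orion Partners LP → Beacon Group plc (R2): 95% × 89% × 11% = 9.3005% of Slate Capital LLC.
Chain via Summit Trust → Stonebridge Manufacturing Inc. (R2): 100% × 15% × 12% = 1.8% of Slate Capital LLC.
Direct interest in Slate Capital LLC: 6%.
Aggregating (R3): 3.4153% + 9.3005% + 1.8% + 6% = 20.5158%.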